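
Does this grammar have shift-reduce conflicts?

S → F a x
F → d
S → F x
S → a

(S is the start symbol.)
No shift-reduce conflicts

Augment with S' → S and build the canonical LR(0) collection (I0 = CLOSURE({[S' → . S]}), then GOTO on every symbol after a dot until no new states appear). It has 8 states:
  I0: { [F → . d], [S → . F a x], [S → . F x], [S → . a], [S' → . S] }  — shift
  I1: { [S → F . a x], [S → F . x] }  — shift
  I2: { [S' → S .] }  — accept
  I3: { [S → a .] }  — reduce
  I4: { [F → d .] }  — reduce
  I5: { [S → F a . x] }  — shift
  I6: { [S → F x .] }  — reduce
  I7: { [S → F a x .] }  — reduce

No state contains both a complete item and a shift item.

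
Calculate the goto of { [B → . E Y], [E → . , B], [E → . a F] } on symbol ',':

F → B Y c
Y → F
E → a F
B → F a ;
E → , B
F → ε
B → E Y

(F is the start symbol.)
GOTO(I, ',') = CLOSURE({ [A → αX.β] : [A → α.Xβ] ∈ I, X = ',' })

Items with dot before ',', with the dot advanced:
  [E → . , B] → [E → , . B]
Closure of the advanced items:
  [E → , . B] has the dot before B: add [B → . F a ;], [B → . E Y]
  [B → . F a ;] has the dot before F: add [F → . B Y c], [F → .]
  [B → . E Y] has the dot before E: add [E → . a F], [E → . , B]

GOTO = { [B → . E Y], [B → . F a ;], [E → , . B], [E → . , B], [E → . a F], [F → . B Y c], [F → .] }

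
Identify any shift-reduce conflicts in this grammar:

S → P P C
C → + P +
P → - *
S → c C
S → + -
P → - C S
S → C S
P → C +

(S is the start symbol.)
A shift-reduce conflict occurs when an LR(0) state has both:
  - a complete (reduce) item [A → α .] (dot at the end), and
  - a shift item [B → β . c γ] (dot before a terminal).

Augment with S' → S and build the canonical LR(0) collection (I0 = CLOSURE({[S' → . S]}), then GOTO on every symbol after a dot until no new states appear). It has 21 states:
  I0: { [C → . + P +], [P → . - *], [P → . - C S], [P → . C +], [S → . + -], [S → . C S], [S → . P P C], [S → . c C], [S' → . S] }  — shift
  I1: { [C → + . P +], [C → . + P +], [P → . - *], [P → . - C S], [P → . C +], [S → + . -] }  — shift
  I2: { [C → . + P +], [P → - . *], [P → - . C S] }  — shift
  I3: { [C → . + P +], [P → . - *], [P → . - C S], [P → . C +], [P → C . +], [S → . + -], [S → . C S], [S → . P P C], [S → . c C], [S → C . S] }  — shift
  I4: { [C → . + P +], [P → . - *], [P → . - C S], [P → . C +], [S → P . P C] }  — shift
  I5: { [S' → S .] }  — accept
  I6: { [C → . + P +], [S → c . C] }  — shift
  I7: { [C → + . P +], [C → . + P +], [P → . - *], [P → . - C S], [P → . C +] }  — shift
  I8: { [S → c C .] }  — reduce
  I9: { [P → C . +] }  — shift
  I10: { [C → + P . +] }  — shift
  I11: { [C → + P + .] }  — reduce
  I12: { [P → C + .] }  — reduce
  I13: { [C → . + P +], [S → P P . C] }  — shift
  I14: { [S → P P C .] }  — reduce
  I15: { [C → + . P +], [C → . + P +], [P → . - *], [P → . - C S], [P → . C +], [P → C + .], [S → + . -] }  — shift, reduce
  I16: { [S → C S .] }  — reduce
  I17: { [C → . + P +], [P → - . *], [P → - . C S], [S → + - .] }  — shift, reduce
  I18: { [P → - * .] }  — reduce
  I19: { [C → . + P +], [P → - C . S], [P → . - *], [P → . - C S], [P → . C +], [S → . + -], [S → . C S], [S → . P P C], [S → . c C] }  — shift
  I20: { [P → - C S .] }  — reduce

I15 contains reduce item [P → C + .] and shift items [C → . + P +], [P → . - *], [P → . - C S], [S → + . -] — shift-reduce conflict.
I17 contains reduce item [S → + - .] and shift items [C → . + P +], [P → - . *] — shift-reduce conflict.

Answer: Yes — I15: [P → C + .] vs [C → . + P +]; I17: [S → + - .] vs [C → . + P +]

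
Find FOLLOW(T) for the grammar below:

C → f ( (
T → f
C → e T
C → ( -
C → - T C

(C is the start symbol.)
{ $, '(', '-', 'e', 'f' }

In C → e T: T is at the end, add FOLLOW(C)
In C → - T C: T is followed by C, add FIRST(C) \ {ε} = { '(', '-', 'e', 'f' }

The FOLLOW sets referred to above (computed the same way, to a fixed point):
  FOLLOW(C) = { $ }

Taking the union: FOLLOW(T) = { $, '(', '-', 'e', 'f' }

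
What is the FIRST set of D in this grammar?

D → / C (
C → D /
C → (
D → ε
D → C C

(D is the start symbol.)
{ '(', '/', ε }

To compute FIRST(D), examine every production with D on the left-hand side, reading each right-hand side left to right until a non-nullable symbol is reached.

FIRST sets of the other non-terminals involved (by the same procedure, iterated to a fixed point):
  FIRST(C) = { '(', '/' }

From D → / C (:
  - '/' is a terminal: add '/' and stop
From D → ε:
  - ε-production, so ε ∈ FIRST(D)
From D → C C:
  - C is a non-terminal: add FIRST(C) \ {ε} = { '(', '/' }
    C is not nullable, so stop

Collecting: FIRST(D) = { '(', '/', ε }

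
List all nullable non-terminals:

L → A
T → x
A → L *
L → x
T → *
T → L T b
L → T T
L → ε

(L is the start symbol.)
{ 'L' }

A non-terminal is nullable if it can derive ε (the empty string): either it has an ε-production, or it has a production whose right-hand side consists entirely of nullable non-terminals.

ε-productions: L → ε
So L is immediately nullable.
No further non-terminal can be added: every production for the remaining non-terminals contains a terminal or a non-nullable non-terminal.
Nullable = { 'L' }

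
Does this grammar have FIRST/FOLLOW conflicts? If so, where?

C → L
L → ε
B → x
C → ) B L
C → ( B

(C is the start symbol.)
No FIRST/FOLLOW conflicts.

A FIRST/FOLLOW conflict occurs when a non-terminal N has a nullable alternative N → β (β ⇒* ε) and another alternative N → α with FIRST(α) ∩ FOLLOW(N) ≠ ∅: on such a lookahead the parser cannot decide between expanding α and letting N vanish via β.

Nullable non-terminals: C, L.
FIRST sets used below: FIRST(L) = { ε }

C: nullable alternative(s) C → L; FOLLOW(C) = { $ }
  C → L: FIRST \ {ε} = { } — this is the only nullable alternative, skip
  C → ) B L: FIRST \ {ε} = { ')' } — disjoint from FOLLOW(C)
  C → ( B: FIRST \ {ε} = { '(' } — disjoint from FOLLOW(C)
L has a nullable alternative but only one production, so nothing to check.

B has no nullable alternative, so no FIRST/FOLLOW check is needed there.

No FIRST/FOLLOW conflicts found.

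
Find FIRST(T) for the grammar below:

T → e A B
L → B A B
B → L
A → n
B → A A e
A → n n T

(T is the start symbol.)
From T → e A B:
  - e is a terminal: add 'e' and stop

Collecting: FIRST(T) = { 'e' }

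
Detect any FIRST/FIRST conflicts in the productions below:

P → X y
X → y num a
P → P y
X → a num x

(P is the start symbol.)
A FIRST/FIRST conflict occurs when two productions N → α and N → β for the same non-terminal have FIRST(α) ∩ FIRST(β) ≠ ∅ (with ε ∈ FIRST of a nullable right-hand side, so two nullable alternatives also conflict).

FIRST sets of the non-terminals at (or reachable through a nullable prefix from) the front of some alternative:
  FIRST(X) = { 'a', 'y' }
  FIRST(P) = { 'a', 'y' }

Productions for P:
  P → X y: FIRST = { 'a', 'y' }
  P → P y: FIRST = { 'a', 'y' }
Productions for X:
  X → y num a: FIRST = { 'y' }
  X → a num x: FIRST = { 'a' }

Conflict for P: P → X y and P → P y
  Overlap: { 'a', 'y' }

Answer: Yes. P → X y / P → P y on { 'a', 'y' }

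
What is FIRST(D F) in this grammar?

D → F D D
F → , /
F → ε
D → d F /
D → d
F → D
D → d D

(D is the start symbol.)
{ ',', 'd' }

FIRST sets of the non-terminals involved (from the grammar, by fixed-point iteration):
  FIRST(D) = { ',', 'd' }

To compute FIRST(D F), process the symbols left to right:
Symbol D is a non-terminal. Add FIRST(D) \ {ε} = { ',', 'd' }
D is not nullable (ε ∉ FIRST(D)), so stop here.
FIRST(D F) = { ',', 'd' }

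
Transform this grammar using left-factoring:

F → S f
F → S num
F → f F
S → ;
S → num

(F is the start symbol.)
F → S F'
F' → f
F' → num
F → f F
S → ;
S → num

Left-factoring transforms A → αβ₁ | αβ₂ into A → αA' and A' → β₁ | β₂
(α is the longest common prefix among the alternatives). Repeat until
no nonterminal has two alternatives with a common prefix.

Round 1: F has alternatives sharing prefix 'S'. Introduce F': F → S F'
  Add: F' → f
  Add: F' → num

No remaining common prefixes — done.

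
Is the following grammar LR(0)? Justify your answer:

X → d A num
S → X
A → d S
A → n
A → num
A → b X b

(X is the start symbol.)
A grammar is LR(0) if no state in the canonical LR(0) collection has:
  - both a shift item (dot before a terminal) and a complete item (shift-reduce conflict), or
  - two or more complete items (reduce-reduce conflict; the accept item [X' → X .] counts as a complete item here).

Augment with X' → X and build the canonical LR(0) collection (I0 = CLOSURE({[X' → . X]}), then GOTO on every symbol after a dot until no new states appear). It has 13 states:
  I0: { [X → . d A num], [X' → . X] }  — shift
  I1: { [X' → X .] }  — accept
  I2: { [A → . b X b], [A → . d S], [A → . n], [A → . num], [X → d . A num] }  — shift
  I3: { [X → d A . num] }  — shift
  I4: { [A → b . X b], [X → . d A num] }  — shift
  I5: { [A → d . S], [S → . X], [X → . d A num] }  — shift
  I6: { [A → n .] }  — reduce
  I7: { [A → num .] }  — reduce
  I8: { [A → d S .] }  — reduce
  I9: { [S → X .] }  — reduce
  I10: { [A → b X . b] }  — shift
  I11: { [A → b X b .] }  — reduce
  I12: { [X → d A num .] }  — reduce

Every state is either a pure shift/goto state or contains exactly one complete item and nothing to shift — no conflicts. The grammar is LR(0).

Answer: Yes, the grammar is LR(0)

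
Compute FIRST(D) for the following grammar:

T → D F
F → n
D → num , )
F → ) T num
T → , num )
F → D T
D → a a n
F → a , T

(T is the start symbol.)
To compute FIRST(D), examine every production with D on the left-hand side, reading each right-hand side left to right until a non-nullable symbol is reached.

From D → num , ):
  - num is a terminal: add 'num' and stop
From D → a a n:
  - a is a terminal: add 'a' and stop

Collecting: FIRST(D) = { 'a', 'num' }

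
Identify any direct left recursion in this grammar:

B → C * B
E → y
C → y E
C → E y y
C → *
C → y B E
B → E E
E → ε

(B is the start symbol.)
No direct left recursion

Direct left recursion occurs when N → N α for some non-terminal N (the right-hand side begins with the left-hand side itself).

B → C * B: starts with C
E → y: starts with y
C → y E: starts with y
C → E y y: starts with E
C → *: starts with '*'
C → y B E: starts with y
B → E E: starts with E
E → ε: starts with ε

No direct left recursion found.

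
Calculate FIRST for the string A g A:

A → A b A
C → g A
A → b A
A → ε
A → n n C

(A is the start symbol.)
FIRST sets of the non-terminals involved (from the grammar, by fixed-point iteration):
  FIRST(A) = { 'b', 'n', ε }

To compute FIRST(A g A), process the symbols left to right:
Symbol A is a non-terminal. Add FIRST(A) \ {ε} = { 'b', 'n' }
A is nullable (ε ∈ FIRST(A)), continue to the next symbol.
Symbol g is a terminal. Add 'g' and stop.
FIRST(A g A) = { 'b', 'g', 'n' }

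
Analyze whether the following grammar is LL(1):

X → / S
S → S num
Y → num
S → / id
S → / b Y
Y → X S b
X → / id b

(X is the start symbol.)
No. Predict set conflict for X: { '/' }

A grammar is LL(1) if for each non-terminal N with multiple productions, the predict sets of those productions are pairwise disjoint, where PREDICT(N → α) = (FIRST(α) \ {ε}) ∪ (FOLLOW(N) if α ⇒* ε).

Relevant sets:
  FIRST(S) = { '/' }
  FIRST(X) = { '/' }

For X:
  PREDICT(X → '/' S) = { '/' }
  PREDICT(X → '/' id b) = { '/' }
For S:
  PREDICT(S → S num) = { '/' }
  PREDICT(S → '/' id) = { '/' }
  PREDICT(S → '/' b Y) = { '/' }
For Y:
  PREDICT(Y → num) = { 'num' }
  PREDICT(Y → X S b) = { '/' }

Conflict found: Predict set conflict for X: { '/' }
The grammar is NOT LL(1).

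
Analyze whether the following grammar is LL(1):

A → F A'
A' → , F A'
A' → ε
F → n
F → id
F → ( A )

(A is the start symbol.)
Yes, the grammar is LL(1).

A grammar is LL(1) if for each non-terminal N with multiple productions, the predict sets of those productions are pairwise disjoint, where PREDICT(N → α) = (FIRST(α) \ {ε}) ∪ (FOLLOW(N) if α ⇒* ε).

Relevant sets:
  FOLLOW(A') = { $, ')' }

For A':
  PREDICT(A' → ',' F A') = { ',' }
  PREDICT(A' → ε) = { $, ')' }
For F:
  PREDICT(F → n) = { 'n' }
  PREDICT(F → id) = { 'id' }
  PREDICT(F → '(' A ')') = { '(' }
A has a single production, so nothing to check there.

All predict sets are disjoint. The grammar IS LL(1).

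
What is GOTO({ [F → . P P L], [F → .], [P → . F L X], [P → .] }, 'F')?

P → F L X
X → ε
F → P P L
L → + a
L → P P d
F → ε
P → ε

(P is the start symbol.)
GOTO(I, 'F') = CLOSURE({ [A → αX.β] : [A → α.Xβ] ∈ I, X = 'F' })

Items with dot before 'F', with the dot advanced:
  [P → . F L X] → [P → F . L X]
Closure of the advanced items:
  [P → F . L X] has the dot before L: add [L → . + a], [L → . P P d]
  [L → . P P d] has the dot before P: add [P → . F L X], [P → .]
  [P → . F L X] has the dot before F: add [F → . P P L], [F → .]

GOTO = { [F → . P P L], [F → .], [L → . + a], [L → . P P d], [P → . F L X], [P → .], [P → F . L X] }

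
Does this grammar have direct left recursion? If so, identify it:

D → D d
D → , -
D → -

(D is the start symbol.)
Yes, D is left-recursive

D → D d: LEFT RECURSIVE (starts with D)
D → , -: starts with ','
D → -: starts with '-'

The grammar has direct left recursion on: D.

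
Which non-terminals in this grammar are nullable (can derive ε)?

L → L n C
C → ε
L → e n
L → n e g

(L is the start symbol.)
{ 'C' }

ε-productions: C → ε
So C is immediately nullable.
No further non-terminal can be added: every production for the remaining non-terminals contains a terminal or a non-nullable non-terminal.
Nullable = { 'C' }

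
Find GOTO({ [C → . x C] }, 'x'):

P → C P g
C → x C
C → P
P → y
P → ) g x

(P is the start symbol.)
{ [C → . P], [C → . x C], [C → x . C], [P → . ) g x], [P → . C P g], [P → . y] }

GOTO(I, 'x') = CLOSURE({ [A → αX.β] : [A → α.Xβ] ∈ I, X = 'x' })

Items with dot before 'x', with the dot advanced:
  [C → . x C] → [C → x . C]
Closure of the advanced items:
  [C → x . C] has the dot before C: add [C → . x C], [C → . P]
  [C → . P] has the dot before P: add [P → . C P g], [P → . y], [P → . ) g x]

GOTO = { [C → . P], [C → . x C], [C → x . C], [P → . ) g x], [P → . C P g], [P → . y] }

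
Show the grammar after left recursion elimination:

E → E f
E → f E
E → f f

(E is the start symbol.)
E is directly left-recursive. The standard transformation for
  A → A α₁ | ... | A α_m | β₁ | ... | β_n
is
  A  → β₁ A' | ... | β_n A'
  A' → α₁ A' | ... | α_m A' | ε

E → f E becomes E → f E E'
E → f f becomes E → f f E'
E → E f becomes E' → f E'
Add E' → ε

Resulting grammar:
E → f E E'
E → f f E'
E' → f E'
E' → ε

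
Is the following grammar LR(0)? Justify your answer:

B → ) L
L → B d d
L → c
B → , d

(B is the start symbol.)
A grammar is LR(0) if no state in the canonical LR(0) collection has:
  - both a shift item (dot before a terminal) and a complete item (shift-reduce conflict), or
  - two or more complete items (reduce-reduce conflict; the accept item [B' → B .] counts as a complete item here).

Augment with B' → B and build the canonical LR(0) collection (I0 = CLOSURE({[B' → . B]}), then GOTO on every symbol after a dot until no new states appear). It has 10 states:
  I0: { [B → . ) L], [B → . , d], [B' → . B] }  — shift
  I1: { [B → ) . L], [B → . ) L], [B → . , d], [L → . B d d], [L → . c] }  — shift
  I2: { [B → , . d] }  — shift
  I3: { [B' → B .] }  — accept
  I4: { [B → , d .] }  — reduce
  I5: { [L → B . d d] }  — shift
  I6: { [B → ) L .] }  — reduce
  I7: { [L → c .] }  — reduce
  I8: { [L → B d . d] }  — shift
  I9: { [L → B d d .] }  — reduce

Every state is either a pure shift/goto state or contains exactly one complete item and nothing to shift — no conflicts. The grammar is LR(0).

Answer: Yes, the grammar is LR(0)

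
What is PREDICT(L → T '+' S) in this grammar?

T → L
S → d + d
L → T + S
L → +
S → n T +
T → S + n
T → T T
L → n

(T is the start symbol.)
{ '+', 'd', 'n' }

PREDICT(L → T '+' S) = (FIRST(RHS) \ {ε}) ∪ (FOLLOW(L) if ε ∈ FIRST(RHS), i.e. RHS ⇒* ε)
FIRST(T) = { '+', 'd', 'n' }
FIRST(T '+' S) = { '+', 'd', 'n' }
ε ∉ FIRST(T '+' S), so FOLLOW(L) is not added.
PREDICT(L → T '+' S) = { '+', 'd', 'n' }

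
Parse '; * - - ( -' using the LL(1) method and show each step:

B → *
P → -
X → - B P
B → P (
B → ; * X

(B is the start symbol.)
LL(1) parsing maintains a stack (initially the start symbol over $) and the input. At each step: if the stack top is a terminal, match it against the current input token; if it is a non-terminal N, replace it with the RHS of M[N, lookahead] (the unique production whose predict set contains the lookahead).

Stack is shown with the top on the left.

Stack    Input          Action
------------------------------
B $      ; * - - ( - $  output B → ; * X
; * X $  ; * - - ( - $  match ';'
* X $    * - - ( - $    match '*'
X $      - - ( - $      output X → - B P
- B P $  - - ( - $      match '-'
B P $    - ( - $        output B → P (
P ( P $  - ( - $        output P → -
- ( P $  - ( - $        match '-'
( P $    ( - $          match '('
P $      - $            output P → -
- $      - $            match '-'
$        $              accept

The string is accepted.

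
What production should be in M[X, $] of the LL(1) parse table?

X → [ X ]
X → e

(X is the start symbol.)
To find M[X, $], we find productions for X where $ is in the predict set (PREDICT(N → α) = (FIRST(α) \ {ε}) ∪ (FOLLOW(N) if α ⇒* ε)).

X → [ X ]: PREDICT = { '[' }
X → e: PREDICT = { 'e' }

M[X, $] is empty (no production applies)

Answer: Empty (error entry)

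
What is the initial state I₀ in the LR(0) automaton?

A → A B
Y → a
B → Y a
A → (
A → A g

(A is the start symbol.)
First, augment the grammar with A' → A
I₀ = CLOSURE({ [A' → . A] }):
  [A' → . A] has the dot before A: add [A → . A B], [A → . (], [A → . A g]
No further items can be added.

I₀ = { [A → . (], [A → . A B], [A → . A g], [A' → . A] }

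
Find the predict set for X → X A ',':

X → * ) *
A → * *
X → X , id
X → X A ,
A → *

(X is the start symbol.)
{ '*' }

PREDICT(X → X A ',') = (FIRST(RHS) \ {ε}) ∪ (FOLLOW(X) if ε ∈ FIRST(RHS), i.e. RHS ⇒* ε)
FIRST(X) = { '*' }
FIRST(X A ',') = { '*' }
ε ∉ FIRST(X A ','), so FOLLOW(X) is not added.
PREDICT(X → X A ',') = { '*' }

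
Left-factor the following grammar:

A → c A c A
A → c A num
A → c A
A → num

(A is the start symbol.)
A → c A A'
A' → c A
A' → num
A' → ε
A → num

Left-factoring transforms A → αβ₁ | αβ₂ into A → αA' and A' → β₁ | β₂
(α is the longest common prefix among the alternatives). Repeat until
no nonterminal has two alternatives with a common prefix.

Round 1: A has alternatives sharing prefix 'c A'. Introduce A': A → c A A'
  Add: A' → c A
  Add: A' → num
  Add: A' → ε

No remaining common prefixes — done.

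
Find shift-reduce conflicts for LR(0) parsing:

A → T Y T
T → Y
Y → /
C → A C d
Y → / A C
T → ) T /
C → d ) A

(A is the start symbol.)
Yes — I2: [Y → / .] vs [T → . ) T /]

A shift-reduce conflict occurs when an LR(0) state has both:
  - a complete (reduce) item [A → α .] (dot at the end), and
  - a shift item [B → β . c γ] (dot before a terminal).

Augment with A' → A and build the canonical LR(0) collection (I0 = CLOSURE({[A' → . A]}), then GOTO on every symbol after a dot until no new states appear). It has 18 states:
  I0: { [A → . T Y T], [A' → . A], [T → . ) T /], [T → . Y], [Y → . / A C], [Y → . /] }  — shift
  I1: { [T → ) . T /], [T → . ) T /], [T → . Y], [Y → . / A C], [Y → . /] }  — shift
  I2: { [A → . T Y T], [T → . ) T /], [T → . Y], [Y → . / A C], [Y → . /], [Y → / . A C], [Y → / .] }  — shift, reduce
  I3: { [A' → A .] }  — accept
  I4: { [A → T . Y T], [Y → . / A C], [Y → . /] }  — shift
  I5: { [T → Y .] }  — reduce
  I6: { [A → T Y . T], [T → . ) T /], [T → . Y], [Y → . / A C], [Y → . /] }  — shift
  I7: { [A → T Y T .] }  — reduce
  I8: { [A → . T Y T], [C → . A C d], [C → . d ) A], [T → . ) T /], [T → . Y], [Y → . / A C], [Y → . /], [Y → / A . C] }  — shift
  I9: { [A → . T Y T], [C → . A C d], [C → . d ) A], [C → A . C d], [T → . ) T /], [T → . Y], [Y → . / A C], [Y → . /] }  — shift
  I10: { [Y → / A C .] }  — reduce
  I11: { [C → d . ) A] }  — shift
  I12: { [A → . T Y T], [C → d ) . A], [T → . ) T /], [T → . Y], [Y → . / A C], [Y → . /] }  — shift
  I13: { [C → d ) A .] }  — reduce
  I14: { [C → A C . d] }  — shift
  I15: { [C → A C d .] }  — reduce
  I16: { [T → ) T . /] }  — shift
  I17: { [T → ) T / .] }  — reduce

I2 contains reduce item [Y → / .] and shift items [T → . ) T /], [Y → . /], [Y → . / A C] — shift-reduce conflict.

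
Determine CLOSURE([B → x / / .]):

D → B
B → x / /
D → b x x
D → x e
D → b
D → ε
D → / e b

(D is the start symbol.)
To compute CLOSURE, for each item [A → α.Bβ] where B is a non-terminal, add [B → .γ] for all productions B → γ; repeat for the newly added items until nothing changes.

Start with: [B → x / / .]
The dot is at the end, so nothing is added.

CLOSURE = { [B → x / / .] }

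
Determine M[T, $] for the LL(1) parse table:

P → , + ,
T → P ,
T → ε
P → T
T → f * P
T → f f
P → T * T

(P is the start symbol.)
To find M[T, $], we find productions for T where $ is in the predict set (PREDICT(N → α) = (FIRST(α) \ {ε}) ∪ (FOLLOW(N) if α ⇒* ε)).

Relevant sets:
  FIRST(P) = { '*', ',', 'f', ε }
  FOLLOW(T) = { $, '*', ',' }

T → P ,: PREDICT = { '*', ',', 'f' }
T → ε: PREDICT = { $, '*', ',' }
  $ is in predict set, so this production goes in M[T, $]
T → f * P: PREDICT = { 'f' }
T → f f: PREDICT = { 'f' }

M[T, $] = T → ε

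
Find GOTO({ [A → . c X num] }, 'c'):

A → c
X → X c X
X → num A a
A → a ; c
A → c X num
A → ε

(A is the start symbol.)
GOTO(I, 'c') = CLOSURE({ [A → αX.β] : [A → α.Xβ] ∈ I, X = 'c' })

Items with dot before 'c', with the dot advanced:
  [A → . c X num] → [A → c . X num]
Closure of the advanced items:
  [A → c . X num] has the dot before X: add [X → . X c X], [X → . num A a]

GOTO = { [A → c . X num], [X → . X c X], [X → . num A a] }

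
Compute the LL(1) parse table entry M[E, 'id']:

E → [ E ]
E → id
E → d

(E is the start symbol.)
E → id

To find M[E, 'id'], we find productions for E where 'id' is in the predict set (PREDICT(N → α) = (FIRST(α) \ {ε}) ∪ (FOLLOW(N) if α ⇒* ε)).

E → [ E ]: PREDICT = { '[' }
E → id: PREDICT = { 'id' }
  'id' is in predict set, so this production goes in M[E, 'id']
E → d: PREDICT = { 'd' }

M[E, 'id'] = E → id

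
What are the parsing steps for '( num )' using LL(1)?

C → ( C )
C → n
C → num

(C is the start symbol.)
Stack is shown with the top on the left.

Stack    Input      Action
--------------------------
C $      ( num ) $  output C → ( C )
( C ) $  ( num ) $  match '('
C ) $    num ) $    output C → num
num ) $  num ) $    match 'num'
) $      ) $        match ')'
$        $          accept

The string is accepted.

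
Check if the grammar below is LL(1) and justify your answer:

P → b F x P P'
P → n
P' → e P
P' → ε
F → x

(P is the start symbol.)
No. Predict set conflict for P': { 'e' }

A grammar is LL(1) if for each non-terminal N with multiple productions, the predict sets of those productions are pairwise disjoint, where PREDICT(N → α) = (FIRST(α) \ {ε}) ∪ (FOLLOW(N) if α ⇒* ε).

Relevant sets:
  FOLLOW(P') = { $, 'e' }

For P:
  PREDICT(P → b F x P P') = { 'b' }
  PREDICT(P → n) = { 'n' }
For P':
  PREDICT(P' → e P) = { 'e' }
  PREDICT(P' → ε) = { $, 'e' }
F has a single production, so nothing to check there.

Conflict found: Predict set conflict for P': { 'e' }
The grammar is NOT LL(1).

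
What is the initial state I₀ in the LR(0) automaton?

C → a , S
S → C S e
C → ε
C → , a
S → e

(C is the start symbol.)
First, augment the grammar with C' → C
I₀ = CLOSURE({ [C' → . C] }):
  [C' → . C] has the dot before C: add [C → . a , S], [C → .], [C → . , a]
No further items can be added.

I₀ = { [C → . , a], [C → . a , S], [C → .], [C' → . C] }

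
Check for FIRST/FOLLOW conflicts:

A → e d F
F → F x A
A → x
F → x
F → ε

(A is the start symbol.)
Yes. F → F x A with FOLLOW(F) on { 'x' }; F → x with FOLLOW(F) on { 'x' }

Nullable non-terminals: F.
FIRST sets used below: FIRST(F) = { 'x', ε }

F: nullable alternative(s) F → ε; FOLLOW(F) = { $, 'x' }
  F → F x A: FIRST \ {ε} = { 'x' } — overlaps FOLLOW(F) on { 'x' }: CONFLICT
  F → x: FIRST \ {ε} = { 'x' } — overlaps FOLLOW(F) on { 'x' }: CONFLICT
  F → ε: FIRST \ {ε} = { } — this is the only nullable alternative, skip

A has no nullable alternative, so no FIRST/FOLLOW check is needed there.

So the grammar has 2 FIRST/FOLLOW conflicts (marked CONFLICT above).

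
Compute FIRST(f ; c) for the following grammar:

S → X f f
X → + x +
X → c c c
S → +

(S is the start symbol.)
To compute FIRST(f ; c), process the symbols left to right:
Symbol f is a terminal. Add 'f' and stop.
FIRST(f ; c) = { 'f' }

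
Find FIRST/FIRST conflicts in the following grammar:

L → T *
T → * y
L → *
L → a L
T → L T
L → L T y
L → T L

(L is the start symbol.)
Yes. L → T '*' / L → '*' on { '*' }; L → T '*' / L → a L on { 'a' }; L → T '*' / L → L T y on { '*', 'a' }; L → T '*' / L → T L on { '*', 'a' }; L → '*' / L → L T y on { '*' }; L → '*' / L → T L on { '*' }; L → a L / L → L T y on { 'a' }; L → a L / L → T L on { 'a' }; L → L T y / L → T L on { '*', 'a' }; T → '*' y / T → L T on { '*' }

A FIRST/FIRST conflict occurs when two productions N → α and N → β for the same non-terminal have FIRST(α) ∩ FIRST(β) ≠ ∅ (with ε ∈ FIRST of a nullable right-hand side, so two nullable alternatives also conflict).

FIRST sets of the non-terminals at (or reachable through a nullable prefix from) the front of some alternative:
  FIRST(T) = { '*', 'a' }
  FIRST(L) = { '*', 'a' }

Productions for L:
  L → T *: FIRST = { '*', 'a' }
  L → *: FIRST = { '*' }
  L → a L: FIRST = { 'a' }
  L → L T y: FIRST = { '*', 'a' }
  L → T L: FIRST = { '*', 'a' }
Productions for T:
  T → * y: FIRST = { '*' }
  T → L T: FIRST = { '*', 'a' }

Conflict for L: L → T * and L → *
  Overlap: { '*' }
Conflict for L: L → T * and L → a L
  Overlap: { 'a' }
Conflict for L: L → T * and L → L T y
  Overlap: { '*', 'a' }
Conflict for L: L → T * and L → T L
  Overlap: { '*', 'a' }
Conflict for L: L → * and L → L T y
  Overlap: { '*' }
Conflict for L: L → * and L → T L
  Overlap: { '*' }
Conflict for L: L → a L and L → L T y
  Overlap: { 'a' }
Conflict for L: L → a L and L → T L
  Overlap: { 'a' }
Conflict for L: L → L T y and L → T L
  Overlap: { '*', 'a' }
Conflict for T: T → * y and T → L T
  Overlap: { '*' }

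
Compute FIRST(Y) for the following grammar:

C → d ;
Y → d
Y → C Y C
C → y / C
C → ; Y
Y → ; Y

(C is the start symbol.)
{ ';', 'd', 'y' }

To compute FIRST(Y), examine every production with Y on the left-hand side, reading each right-hand side left to right until a non-nullable symbol is reached.

FIRST sets of the other non-terminals involved (by the same procedure, iterated to a fixed point):
  FIRST(C) = { ';', 'd', 'y' }

From Y → d:
  - d is a terminal: add 'd' and stop
From Y → C Y C:
  - C is a non-terminal: add FIRST(C) \ {ε} = { ';', 'd', 'y' }
    C is not nullable, so stop
From Y → ; Y:
  - ';' is a terminal: add ';' and stop

Collecting: FIRST(Y) = { ';', 'd', 'y' }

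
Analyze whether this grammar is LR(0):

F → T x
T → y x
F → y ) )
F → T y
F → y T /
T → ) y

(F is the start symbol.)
A grammar is LR(0) if no state in the canonical LR(0) collection has:
  - both a shift item (dot before a terminal) and a complete item (shift-reduce conflict), or
  - two or more complete items (reduce-reduce conflict; the accept item [F' → F .] counts as a complete item here).

Augment with F' → F and build the canonical LR(0) collection (I0 = CLOSURE({[F' → . F]}), then GOTO on every symbol after a dot until no new states appear). It has 14 states:
  I0: { [F → . T x], [F → . T y], [F → . y ) )], [F → . y T /], [F' → . F], [T → . ) y], [T → . y x] }  — shift
  I1: { [T → ) . y] }  — shift
  I2: { [F' → F .] }  — accept
  I3: { [F → T . x], [F → T . y] }  — shift
  I4: { [F → y . ) )], [F → y . T /], [T → . ) y], [T → . y x], [T → y . x] }  — shift
  I5: { [F → y ) . )], [T → ) . y] }  — shift
  I6: { [F → y T . /] }  — shift
  I7: { [T → y x .] }  — reduce
  I8: { [T → y . x] }  — shift
  I9: { [F → y T / .] }  — reduce
  I10: { [F → y ) ) .] }  — reduce
  I11: { [T → ) y .] }  — reduce
  I12: { [F → T x .] }  — reduce
  I13: { [F → T y .] }  — reduce

Every state is either a pure shift/goto state or contains exactly one complete item and nothing to shift — no conflicts. The grammar is LR(0).

Answer: Yes, the grammar is LR(0)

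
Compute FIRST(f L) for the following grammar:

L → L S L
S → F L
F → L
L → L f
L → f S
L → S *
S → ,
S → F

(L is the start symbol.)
To compute FIRST(f L), process the symbols left to right:
Symbol f is a terminal. Add 'f' and stop.
FIRST(f L) = { 'f' }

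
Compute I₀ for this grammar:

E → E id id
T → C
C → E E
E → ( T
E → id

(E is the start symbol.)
{ [E → . ( T], [E → . E id id], [E → . id], [E' → . E] }

First, augment the grammar with E' → E
I₀ = CLOSURE({ [E' → . E] }):
  [E' → . E] has the dot before E: add [E → . E id id], [E → . ( T], [E → . id]
No further items can be added.

I₀ = { [E → . ( T], [E → . E id id], [E → . id], [E' → . E] }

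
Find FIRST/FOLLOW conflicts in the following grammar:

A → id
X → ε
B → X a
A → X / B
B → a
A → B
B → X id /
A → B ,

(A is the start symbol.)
A FIRST/FOLLOW conflict occurs when a non-terminal N has a nullable alternative N → β (β ⇒* ε) and another alternative N → α with FIRST(α) ∩ FOLLOW(N) ≠ ∅: on such a lookahead the parser cannot decide between expanding α and letting N vanish via β.

Nullable non-terminals: X.
X has a nullable alternative but only one production, so nothing to check.

A, B have no nullable alternative, so no FIRST/FOLLOW check is needed there.

No FIRST/FOLLOW conflicts found.

Answer: No FIRST/FOLLOW conflicts.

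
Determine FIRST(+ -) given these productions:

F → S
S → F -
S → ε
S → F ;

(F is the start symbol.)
{ '+' }

To compute FIRST(+ -), process the symbols left to right:
Symbol + is a terminal. Add '+' and stop.
FIRST(+ -) = { '+' }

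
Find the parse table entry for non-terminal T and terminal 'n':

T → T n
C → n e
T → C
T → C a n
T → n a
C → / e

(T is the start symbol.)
T → T n, T → C, T → C a n, T → n a

To find M[T, 'n'], we find productions for T where 'n' is in the predict set (PREDICT(N → α) = (FIRST(α) \ {ε}) ∪ (FOLLOW(N) if α ⇒* ε)).

Relevant sets:
  FIRST(T) = { '/', 'n' }
  FIRST(C) = { '/', 'n' }

T → T n: PREDICT = { '/', 'n' }
  'n' is in predict set, so this production goes in M[T, 'n']
T → C: PREDICT = { '/', 'n' }
  'n' is in predict set, so this production goes in M[T, 'n']
T → C a n: PREDICT = { '/', 'n' }
  'n' is in predict set, so this production goes in M[T, 'n']
T → n a: PREDICT = { 'n' }
  'n' is in predict set, so this production goes in M[T, 'n']

M[T, 'n'] = T → T n, T → C, T → C a n, T → n a  (a multiply-defined cell — the grammar is not LL(1))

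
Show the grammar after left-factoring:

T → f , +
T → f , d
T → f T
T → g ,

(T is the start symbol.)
T → f T'
T' → , T''
T'' → +
T'' → d
T' → T
T → g ,

Left-factoring transforms A → αβ₁ | αβ₂ into A → αA' and A' → β₁ | β₂
(α is the longest common prefix among the alternatives). Repeat until
no nonterminal has two alternatives with a common prefix.

Round 1: T has alternatives sharing prefix 'f'. Introduce T': T → f T'
  Add: T' → , +
  Add: T' → , d
  Add: T' → T

Round 2: T' has alternatives sharing prefix ','. Introduce T'': T' → , T''
  Add: T'' → +
  Add: T'' → d

No remaining common prefixes — done.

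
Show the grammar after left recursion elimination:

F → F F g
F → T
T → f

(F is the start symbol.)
F is directly left-recursive. The standard transformation for
  A → A α₁ | ... | A α_m | β₁ | ... | β_n
is
  A  → β₁ A' | ... | β_n A'
  A' → α₁ A' | ... | α_m A' | ε

F → T becomes F → T F'
F → F F g becomes F' → F g F'
Add F' → ε

Productions for other non-terminals are unchanged:
  T → f

Resulting grammar:
F → T F'
F' → F g F'
F' → ε
T → f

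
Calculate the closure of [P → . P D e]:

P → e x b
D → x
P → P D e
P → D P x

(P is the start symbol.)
{ [D → . x], [P → . D P x], [P → . P D e], [P → . e x b] }

To compute CLOSURE, for each item [A → α.Bβ] where B is a non-terminal, add [B → .γ] for all productions B → γ; repeat for the newly added items until nothing changes.

Start with: [P → . P D e]
  [P → . P D e] has the dot before P: add [P → . e x b], [P → . D P x]
  [P → . D P x] has the dot before D: add [D → . x]
No further items can be added.

CLOSURE = { [D → . x], [P → . D P x], [P → . P D e], [P → . e x b] }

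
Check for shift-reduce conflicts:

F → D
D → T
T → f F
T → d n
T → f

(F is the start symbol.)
Yes — I5: [T → f .] vs [T → . d n]

A shift-reduce conflict occurs when an LR(0) state has both:
  - a complete (reduce) item [A → α .] (dot at the end), and
  - a shift item [B → β . c γ] (dot before a terminal).

Augment with F' → F and build the canonical LR(0) collection (I0 = CLOSURE({[F' → . F]}), then GOTO on every symbol after a dot until no new states appear). It has 8 states:
  I0: { [D → . T], [F → . D], [F' → . F], [T → . d n], [T → . f F], [T → . f] }  — shift
  I1: { [F → D .] }  — reduce
  I2: { [F' → F .] }  — accept
  I3: { [D → T .] }  — reduce
  I4: { [T → d . n] }  — shift
  I5: { [D → . T], [F → . D], [T → . d n], [T → . f F], [T → . f], [T → f . F], [T → f .] }  — shift, reduce
  I6: { [T → f F .] }  — reduce
  I7: { [T → d n .] }  — reduce

I5 contains reduce item [T → f .] and shift items [T → . d n], [T → . f], [T → . f F] — shift-reduce conflict.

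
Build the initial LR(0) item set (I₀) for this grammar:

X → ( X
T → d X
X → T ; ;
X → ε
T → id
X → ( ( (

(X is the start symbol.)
{ [T → . d X], [T → . id], [X → . ( ( (], [X → . ( X], [X → . T ; ;], [X → .], [X' → . X] }

First, augment the grammar with X' → X
I₀ = CLOSURE({ [X' → . X] }):
  [X' → . X] has the dot before X: add [X → . ( X], [X → . T ; ;], [X → .], [X → . ( ( (]
  [X → . T ; ;] has the dot before T: add [T → . d X], [T → . id]
No further items can be added.

I₀ = { [T → . d X], [T → . id], [X → . ( ( (], [X → . ( X], [X → . T ; ;], [X → .], [X' → . X] }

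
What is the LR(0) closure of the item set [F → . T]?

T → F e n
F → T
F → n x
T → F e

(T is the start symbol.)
To compute CLOSURE, for each item [A → α.Bβ] where B is a non-terminal, add [B → .γ] for all productions B → γ; repeat for the newly added items until nothing changes.

Start with: [F → . T]
  [F → . T] has the dot before T: add [T → . F e n], [T → . F e]
  [T → . F e n] has the dot before F: add [F → . n x]
No further items can be added.

CLOSURE = { [F → . T], [F → . n x], [T → . F e n], [T → . F e] }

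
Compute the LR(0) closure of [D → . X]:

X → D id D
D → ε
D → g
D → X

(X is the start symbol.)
{ [D → . X], [D → . g], [D → .], [X → . D id D] }

Start with: [D → . X]
  [D → . X] has the dot before X: add [X → . D id D]
  [X → . D id D] has the dot before D: add [D → .], [D → . g]
No further items can be added.

CLOSURE = { [D → . X], [D → . g], [D → .], [X → . D id D] }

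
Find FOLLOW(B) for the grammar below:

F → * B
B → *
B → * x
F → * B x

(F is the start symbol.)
{ $, 'x' }

To compute FOLLOW(B), find every occurrence of B on a right-hand side N → α B β: add FIRST(β) \ {ε}, and if β is empty or nullable also add FOLLOW(N). Iterate to a fixed point.

In F → * B: B is at the end, add FOLLOW(F)
In F → * B x: B is followed by x, add FIRST(x) \ {ε} = { 'x' }

The FOLLOW sets referred to above (computed the same way, to a fixed point):
  FOLLOW(F) = { $ }

Taking the union: FOLLOW(B) = { $, 'x' }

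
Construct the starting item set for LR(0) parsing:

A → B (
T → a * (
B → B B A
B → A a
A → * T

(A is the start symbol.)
First, augment the grammar with A' → A
I₀ = CLOSURE({ [A' → . A] }):
  [A' → . A] has the dot before A: add [A → . B (], [A → . * T]
  [A → . B (] has the dot before B: add [B → . B B A], [B → . A a]
No further items can be added.

I₀ = { [A → . * T], [A → . B (], [A' → . A], [B → . A a], [B → . B B A] }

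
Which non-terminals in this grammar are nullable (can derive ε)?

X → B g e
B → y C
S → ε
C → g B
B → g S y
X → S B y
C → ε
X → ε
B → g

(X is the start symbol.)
{ 'C', 'S', 'X' }

ε-productions: S → ε, C → ε, X → ε
So S, C, X are immediately nullable.
No further non-terminal can be added: every production for the remaining non-terminals contains a terminal or a non-nullable non-terminal.
Nullable = { 'C', 'S', 'X' }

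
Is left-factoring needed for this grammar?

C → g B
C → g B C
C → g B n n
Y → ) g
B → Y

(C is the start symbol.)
Left-factoring is needed when two productions for the same non-terminal
share a common prefix on the right-hand side.

Productions for C:
  C → g B
  C → g B C
  C → g B n n

Found common prefix 'g B' in productions for C

Answer: Yes, C has productions with common prefix 'g B'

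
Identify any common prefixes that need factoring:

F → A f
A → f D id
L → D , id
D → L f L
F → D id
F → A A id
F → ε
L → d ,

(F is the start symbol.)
Yes, F has productions with common prefix 'A'

Left-factoring is needed when two productions for the same non-terminal
share a common prefix on the right-hand side.

Productions for F:
  F → A f
  F → D id
  F → A A id
  F → ε
Productions for L:
  L → D , id
  L → d ,

Found common prefix 'A' in productions for F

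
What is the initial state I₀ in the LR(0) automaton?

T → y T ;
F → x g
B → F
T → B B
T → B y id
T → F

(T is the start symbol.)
First, augment the grammar with T' → T
I₀ = CLOSURE({ [T' → . T] }):
  [T' → . T] has the dot before T: add [T → . y T ;], [T → . B B], [T → . B y id], [T → . F]
  [T → . B B] has the dot before B: add [B → . F]
  [T → . F] has the dot before F: add [F → . x g]
No further items can be added.

I₀ = { [B → . F], [F → . x g], [T → . B B], [T → . B y id], [T → . F], [T → . y T ;], [T' → . T] }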